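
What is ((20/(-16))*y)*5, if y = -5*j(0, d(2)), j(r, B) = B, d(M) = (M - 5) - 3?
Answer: -375/2 ≈ -187.50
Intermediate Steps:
d(M) = -8 + M (d(M) = (-5 + M) - 3 = -8 + M)
y = 30 (y = -5*(-8 + 2) = -5*(-6) = 30)
((20/(-16))*y)*5 = ((20/(-16))*30)*5 = ((20*(-1/16))*30)*5 = -5/4*30*5 = -75/2*5 = -375/2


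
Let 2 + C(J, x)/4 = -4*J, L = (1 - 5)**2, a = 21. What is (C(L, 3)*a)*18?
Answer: -99792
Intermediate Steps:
L = 16 (L = (-4)**2 = 16)
C(J, x) = -8 - 16*J (C(J, x) = -8 + 4*(-4*J) = -8 - 16*J)
(C(L, 3)*a)*18 = ((-8 - 16*16)*21)*18 = ((-8 - 256)*21)*18 = -264*21*18 = -5544*18 = -99792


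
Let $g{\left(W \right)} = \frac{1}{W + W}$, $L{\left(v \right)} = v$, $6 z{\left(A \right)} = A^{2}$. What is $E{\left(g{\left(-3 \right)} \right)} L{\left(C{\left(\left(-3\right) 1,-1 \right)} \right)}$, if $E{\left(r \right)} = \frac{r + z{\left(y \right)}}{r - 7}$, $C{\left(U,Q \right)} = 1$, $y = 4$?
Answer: $- \frac{15}{43} \approx -0.34884$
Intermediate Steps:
$z{\left(A \right)} = \frac{A^{2}}{6}$
$g{\left(W \right)} = \frac{1}{2 W}$
$E{\left(r \right)} = \frac{\frac{8}{3} + r}{-7 + r}$ ($E{\left(r \right)} = \frac{r + \frac{4^{2}}{6}}{r - 7} = \frac{r + \frac{1}{6} \cdot 16}{-7 + r} = \frac{r + \frac{8}{3}}{-7 + r} = \frac{\frac{8}{3} + r}{-7 + r}$)
$E{\left(g{\left(-3 \right)} \right)} L{\left(C{\left(\left(-3\right) 1,-1 \right)} \right)} = \frac{\frac{8}{3} + \frac{1}{2 \left(-3\right)}}{-7 + \frac{1}{2 \left(-3\right)}} 1 = \frac{\frac{8}{3} + \frac{1}{2} \left(- \frac{1}{3}\right)}{-7 + \frac{1}{2} \left(- \frac{1}{3}\right)} 1 = \frac{\frac{8}{3} - \frac{1}{6}}{-7 - \frac{1}{6}} \cdot 1 = \frac{1}{- \frac{43}{6}} \cdot \frac{5}{2} \cdot 1 = \left(- \frac{6}{43}\right) \frac{5}{2} \cdot 1 = \left(- \frac{15}{43}\right) 1 = - \frac{15}{43}$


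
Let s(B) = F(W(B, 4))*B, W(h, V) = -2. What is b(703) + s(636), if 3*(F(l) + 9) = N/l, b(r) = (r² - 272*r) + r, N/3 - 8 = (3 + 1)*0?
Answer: 295428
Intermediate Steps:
N = 24 (N = 24 + 3*((3 + 1)*0) = 24 + 3*(4*0) = 24 + 3*0 = 24 + 0 = 24)
b(r) = r² - 271*r
F(l) = -9 + 8/l (F(l) = -9 + (24/l)/3 = -9 + 8/l)
s(B) = -13*B (s(B) = (-9 + 8/(-2))*B = (-9 + 8*(-½))*B = (-9 - 4)*B = -13*B)
b(703) + s(636) = 703*(-271 + 703) - 13*636 = 703*432 - 8268 = 303696 - 8268 = 295428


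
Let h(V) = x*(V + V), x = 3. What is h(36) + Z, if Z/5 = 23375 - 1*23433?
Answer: -74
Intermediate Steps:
Z = -290 (Z = 5*(23375 - 1*23433) = 5*(23375 - 23433) = 5*(-58) = -290)
h(V) = 6*V (h(V) = 3*(V + V) = 3*(2*V) = 6*V)
h(36) + Z = 6*36 - 290 = 216 - 290 = -74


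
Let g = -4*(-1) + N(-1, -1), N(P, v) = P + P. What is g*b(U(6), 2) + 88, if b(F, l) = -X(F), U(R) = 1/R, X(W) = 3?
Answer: 82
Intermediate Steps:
N(P, v) = 2*P
g = 2 (g = -4*(-1) + 2*(-1) = 4 - 2 = 2)
b(F, l) = -3 (b(F, l) = -1*3 = -3)
g*b(U(6), 2) + 88 = 2*(-3) + 88 = -6 + 88 = 82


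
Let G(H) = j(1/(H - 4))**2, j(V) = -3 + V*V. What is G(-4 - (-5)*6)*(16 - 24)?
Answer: -2105401/29282 ≈ -71.901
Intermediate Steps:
j(V) = -3 + V**2
G(H) = (-3 + (-4 + H)**(-2))**2 (G(H) = (-3 + (1/(H - 4))**2)**2 = (-3 + (1/(-4 + H))**2)**2 = (-3 + (-4 + H)**(-2))**2)
G(-4 - (-5)*6)*(16 - 24) = ((1 - 3*(-4 + (-4 - (-5)*6))**2)**2/(-4 + (-4 - (-5)*6))**4)*(16 - 24) = ((1 - 3*(-4 + (-4 - 5*(-6)))**2)**2/(-4 + (-4 - 5*(-6)))**4)*(-8) = ((1 - 3*(-4 + (-4 + 30))**2)**2/(-4 + (-4 + 30))**4)*(-8) = ((1 - 3*(-4 + 26)**2)**2/(-4 + 26)**4)*(-8) = ((1 - 3*22**2)**2/22**4)*(-8) = ((1 - 3*484)**2*(1/234256))*(-8) = ((1 - 1452)**2*(1/234256))*(-8) = ((-1451)**2*(1/234256))*(-8) = (2105401*(1/234256))*(-8) = (2105401/234256)*(-8) = -2105401/29282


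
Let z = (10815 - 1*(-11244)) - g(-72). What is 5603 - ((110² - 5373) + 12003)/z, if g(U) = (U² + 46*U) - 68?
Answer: 22694007/4051 ≈ 5602.1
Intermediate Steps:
g(U) = -68 + U² + 46*U
z = 20255 (z = (10815 - 1*(-11244)) - (-68 + (-72)² + 46*(-72)) = (10815 + 11244) - (-68 + 5184 - 3312) = 22059 - 1*1804 = 22059 - 1804 = 20255)
5603 - ((110² - 5373) + 12003)/z = 5603 - ((110² - 5373) + 12003)/20255 = 5603 - ((12100 - 5373) + 12003)/20255 = 5603 - (6727 + 12003)/20255 = 5603 - 18730/20255 = 5603 - 1*3746/4051 = 5603 - 3746/4051 = 22694007/4051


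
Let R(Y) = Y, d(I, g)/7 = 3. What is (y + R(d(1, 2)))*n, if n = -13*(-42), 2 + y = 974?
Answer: 542178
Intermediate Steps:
d(I, g) = 21 (d(I, g) = 7*3 = 21)
y = 972 (y = -2 + 974 = 972)
n = 546
(y + R(d(1, 2)))*n = (972 + 21)*546 = 993*546 = 542178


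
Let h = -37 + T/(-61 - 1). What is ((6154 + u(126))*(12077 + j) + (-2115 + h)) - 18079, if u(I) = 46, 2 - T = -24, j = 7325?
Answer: 3728437226/31 ≈ 1.2027e+8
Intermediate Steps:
T = 26 (T = 2 - 1*(-24) = 2 + 24 = 26)
h = -1160/31 (h = -37 + 26/(-61 - 1) = -37 + 26/(-62) = -37 - 1/62*26 = -37 - 13/31 = -1160/31 ≈ -37.419)
((6154 + u(126))*(12077 + j) + (-2115 + h)) - 18079 = ((6154 + 46)*(12077 + 7325) + (-2115 - 1160/31)) - 18079 = (6200*19402 - 66725/31) - 18079 = (120292400 - 66725/31) - 18079 = 3728997675/31 - 18079 = 3728437226/31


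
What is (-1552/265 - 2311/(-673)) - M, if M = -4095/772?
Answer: 396756243/137682340 ≈ 2.8817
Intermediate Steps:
M = -4095/772 (M = -4095*1/772 = -4095/772 ≈ -5.3044)
(-1552/265 - 2311/(-673)) - M = (-1552/265 - 2311/(-673)) - 1*(-4095/772) = (-1552*1/265 - 2311*(-1/673)) + 4095/772 = (-1552/265 + 2311/673) + 4095/772 = -432081/178345 + 4095/772 = 396756243/137682340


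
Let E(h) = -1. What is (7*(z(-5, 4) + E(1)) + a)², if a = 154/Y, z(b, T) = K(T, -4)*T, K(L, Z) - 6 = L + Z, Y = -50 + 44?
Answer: 164836/9 ≈ 18315.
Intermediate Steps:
Y = -6
K(L, Z) = 6 + L + Z (K(L, Z) = 6 + (L + Z) = 6 + L + Z)
z(b, T) = T*(2 + T) (z(b, T) = (6 + T - 4)*T = (2 + T)*T = T*(2 + T))
a = -77/3 (a = 154/(-6) = 154*(-⅙) = -77/3 ≈ -25.667)
(7*(z(-5, 4) + E(1)) + a)² = (7*(4*(2 + 4) - 1) - 77/3)² = (7*(4*6 - 1) - 77/3)² = (7*(24 - 1) - 77/3)² = (7*23 - 77/3)² = (161 - 77/3)² = (406/3)² = 164836/9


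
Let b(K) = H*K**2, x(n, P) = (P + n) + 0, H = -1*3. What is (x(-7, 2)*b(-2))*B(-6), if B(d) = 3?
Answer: 180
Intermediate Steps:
H = -3
x(n, P) = P + n
b(K) = -3*K**2
(x(-7, 2)*b(-2))*B(-6) = ((2 - 7)*(-3*(-2)**2))*3 = -(-15)*4*3 = -5*(-12)*3 = 60*3 = 180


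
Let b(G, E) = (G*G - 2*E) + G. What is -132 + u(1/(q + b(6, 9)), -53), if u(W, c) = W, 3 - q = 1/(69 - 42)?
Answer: -96069/728 ≈ -131.96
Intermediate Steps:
q = 80/27 (q = 3 - 1/(69 - 42) = 3 - 1/27 = 80/27 ≈ 2.9630)
b(G, E) = G + G² - 2*E (b(G, E) = (G² - 2*E) + G = G + G² - 2*E)
-132 + u(1/(q + b(6, 9)), -53) = -132 + 1/(80/27 + (6 + 6² - 2*9)) = -132 + 1/(80/27 + (6 + 36 - 18)) = -132 + 1/(80/27 + 24) = -132 + 1/(728/27) = -132 + 27/728 = -96069/728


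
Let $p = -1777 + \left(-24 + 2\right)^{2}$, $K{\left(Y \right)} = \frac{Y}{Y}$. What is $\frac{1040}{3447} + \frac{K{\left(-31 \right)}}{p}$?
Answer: $\frac{447091}{1485657} \approx 0.30094$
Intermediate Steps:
$K{\left(Y \right)} = 1$
$p = -1293$ ($p = -1777 + \left(-22\right)^{2} = -1777 + 484 = -1293$)
$\frac{1040}{3447} + \frac{K{\left(-31 \right)}}{p} = \frac{1040}{3447} + 1 \frac{1}{-1293} = 1040 \cdot \frac{1}{3447} + 1 \left(- \frac{1}{1293}\right) = \frac{1040}{3447} - \frac{1}{1293} = \frac{447091}{1485657}$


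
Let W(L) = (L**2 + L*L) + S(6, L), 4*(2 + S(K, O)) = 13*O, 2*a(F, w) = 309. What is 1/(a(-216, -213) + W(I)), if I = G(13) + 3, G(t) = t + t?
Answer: 4/7715 ≈ 0.00051847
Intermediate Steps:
a(F, w) = 309/2 (a(F, w) = (1/2)*309 = 309/2)
G(t) = 2*t
S(K, O) = -2 + 13*O/4 (S(K, O) = -2 + (13*O)/4 = -2 + 13*O/4)
I = 29 (I = 2*13 + 3 = 26 + 3 = 29)
W(L) = -2 + 2*L**2 + 13*L/4 (W(L) = (L**2 + L*L) + (-2 + 13*L/4) = (L**2 + L**2) + (-2 + 13*L/4) = 2*L**2 + (-2 + 13*L/4) = -2 + 2*L**2 + 13*L/4)
1/(a(-216, -213) + W(I)) = 1/(309/2 + (-2 + 2*29**2 + (13/4)*29)) = 1/(309/2 + (-2 + 2*841 + 377/4)) = 1/(309/2 + (-2 + 1682 + 377/4)) = 1/(309/2 + 7097/4) = 1/(7715/4) = 4/7715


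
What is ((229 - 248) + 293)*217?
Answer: 59458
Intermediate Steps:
((229 - 248) + 293)*217 = (-19 + 293)*217 = 274*217 = 59458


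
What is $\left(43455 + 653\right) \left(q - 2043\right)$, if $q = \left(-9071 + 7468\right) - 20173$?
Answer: $-1050608452$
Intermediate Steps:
$q = -21776$ ($q = -1603 - 20173 = -21776$)
$\left(43455 + 653\right) \left(q - 2043\right) = \left(43455 + 653\right) \left(-21776 - 2043\right) = 44108 \left(-21776 + \left(-12922 + 10879\right)\right) = 44108 \left(-21776 - 2043\right) = 44108 \left(-23819\right) = -1050608452$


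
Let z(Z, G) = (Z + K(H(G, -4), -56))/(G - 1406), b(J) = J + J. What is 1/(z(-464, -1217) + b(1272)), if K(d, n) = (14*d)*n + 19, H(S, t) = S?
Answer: 2623/5719229 ≈ 0.00045863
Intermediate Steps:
K(d, n) = 19 + 14*d*n (K(d, n) = 14*d*n + 19 = 19 + 14*d*n)
b(J) = 2*J
z(Z, G) = (19 + Z - 784*G)/(-1406 + G) (z(Z, G) = (Z + (19 + 14*G*(-56)))/(G - 1406) = (Z + (19 - 784*G))/(-1406 + G) = (19 + Z - 784*G)/(-1406 + G))
1/(z(-464, -1217) + b(1272)) = 1/((19 - 464 - 784*(-1217))/(-1406 - 1217) + 2*1272) = 1/((19 - 464 + 954128)/(-2623) + 2544) = 1/(-1/2623*953683 + 2544) = 1/(-953683/2623 + 2544) = 1/(5719229/2623) = 2623/5719229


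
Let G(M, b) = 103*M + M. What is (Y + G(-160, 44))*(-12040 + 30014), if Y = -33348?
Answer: -898484312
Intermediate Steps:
G(M, b) = 104*M
(Y + G(-160, 44))*(-12040 + 30014) = (-33348 + 104*(-160))*(-12040 + 30014) = (-33348 - 16640)*17974 = -49988*17974 = -898484312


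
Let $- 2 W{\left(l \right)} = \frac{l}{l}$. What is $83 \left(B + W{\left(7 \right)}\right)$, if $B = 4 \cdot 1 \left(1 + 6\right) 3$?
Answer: $\frac{13861}{2} \approx 6930.5$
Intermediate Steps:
$W{\left(l \right)} = - \frac{1}{2}$ ($W{\left(l \right)} = - \frac{l \frac{1}{l}}{2} = \left(- \frac{1}{2}\right) 1 = - \frac{1}{2}$)
$B = 84$ ($B = 4 \cdot 1 \cdot 7 \cdot 3 = 4 \cdot 7 \cdot 3 = 28 \cdot 3 = 84$)
$83 \left(B + W{\left(7 \right)}\right) = 83 \left(84 - \frac{1}{2}\right) = 83 \cdot \frac{167}{2} = \frac{13861}{2}$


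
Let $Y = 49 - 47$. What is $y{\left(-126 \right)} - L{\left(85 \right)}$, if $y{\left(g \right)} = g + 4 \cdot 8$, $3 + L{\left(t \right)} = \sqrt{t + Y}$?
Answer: $-91 - \sqrt{87} \approx -100.33$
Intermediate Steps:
$Y = 2$
$L{\left(t \right)} = -3 + \sqrt{2 + t}$ ($L{\left(t \right)} = -3 + \sqrt{t + 2} = -3 + \sqrt{2 + t}$)
$y{\left(g \right)} = 32 + g$ ($y{\left(g \right)} = g + 32 = 32 + g$)
$y{\left(-126 \right)} - L{\left(85 \right)} = \left(32 - 126\right) - \left(-3 + \sqrt{2 + 85}\right) = -94 - \left(-3 + \sqrt{87}\right) = -94 + \left(3 - \sqrt{87}\right) = -91 - \sqrt{87}$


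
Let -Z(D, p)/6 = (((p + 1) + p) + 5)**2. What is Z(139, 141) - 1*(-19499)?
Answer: -478165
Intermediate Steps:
Z(D, p) = -6*(6 + 2*p)**2 (Z(D, p) = -6*(((p + 1) + p) + 5)**2 = -6*(((1 + p) + p) + 5)**2 = -6*((1 + 2*p) + 5)**2 = -6*(6 + 2*p)**2)
Z(139, 141) - 1*(-19499) = -24*(3 + 141)**2 - 1*(-19499) = -24*144**2 + 19499 = -24*20736 + 19499 = -497664 + 19499 = -478165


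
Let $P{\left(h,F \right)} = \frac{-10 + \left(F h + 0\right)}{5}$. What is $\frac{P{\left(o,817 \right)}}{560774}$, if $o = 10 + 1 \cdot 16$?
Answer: $\frac{10616}{1401935} \approx 0.0075724$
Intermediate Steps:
$o = 26$ ($o = 10 + 16 = 26$)
$P{\left(h,F \right)} = -2 + \frac{F h}{5}$ ($P{\left(h,F \right)} = \frac{-10 + F h}{5} = -2 + \frac{F h}{5}$)
$\frac{P{\left(o,817 \right)}}{560774} = \frac{-2 + \frac{1}{5} \cdot 817 \cdot 26}{560774} = \left(-2 + \frac{21242}{5}\right) \frac{1}{560774} = \frac{21232}{5} \cdot \frac{1}{560774} = \frac{10616}{1401935}$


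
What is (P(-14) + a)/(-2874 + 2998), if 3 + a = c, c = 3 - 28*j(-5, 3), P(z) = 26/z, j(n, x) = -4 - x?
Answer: 1359/868 ≈ 1.5657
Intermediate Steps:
c = 199 (c = 3 - 28*(-4 - 1*3) = 3 - 28*(-4 - 3) = 3 - 28*(-7) = 3 + 196 = 199)
a = 196 (a = -3 + 199 = 196)
(P(-14) + a)/(-2874 + 2998) = (26/(-14) + 196)/(-2874 + 2998) = (26*(-1/14) + 196)/124 = (-13/7 + 196)*(1/124) = (1359/7)*(1/124) = 1359/868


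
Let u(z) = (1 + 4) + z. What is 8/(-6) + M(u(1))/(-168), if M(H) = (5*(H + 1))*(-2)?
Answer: -11/12 ≈ -0.91667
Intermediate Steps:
u(z) = 5 + z
M(H) = -10 - 10*H (M(H) = (5*(1 + H))*(-2) = (5 + 5*H)*(-2) = -10 - 10*H)
8/(-6) + M(u(1))/(-168) = 8/(-6) + (-10 - 10*(5 + 1))/(-168) = 8*(-⅙) + (-10 - 10*6)*(-1/168) = -4/3 + (-10 - 60)*(-1/168) = -4/3 - 70*(-1/168) = -4/3 + 5/12 = -11/12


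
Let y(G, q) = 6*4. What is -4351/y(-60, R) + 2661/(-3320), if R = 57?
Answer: -226706/1245 ≈ -182.09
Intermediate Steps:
y(G, q) = 24
-4351/y(-60, R) + 2661/(-3320) = -4351/24 + 2661/(-3320) = -4351*1/24 + 2661*(-1/3320) = -4351/24 - 2661/3320 = -226706/1245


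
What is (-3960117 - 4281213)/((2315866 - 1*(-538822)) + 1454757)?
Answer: -1648266/861889 ≈ -1.9124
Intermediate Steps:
(-3960117 - 4281213)/((2315866 - 1*(-538822)) + 1454757) = -8241330/((2315866 + 538822) + 1454757) = -8241330/(2854688 + 1454757) = -8241330/4309445 = -8241330*1/4309445 = -1648266/861889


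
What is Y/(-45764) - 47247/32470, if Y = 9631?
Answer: -72792067/43704620 ≈ -1.6655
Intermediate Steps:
Y/(-45764) - 47247/32470 = 9631/(-45764) - 47247/32470 = 9631*(-1/45764) - 47247*1/32470 = -9631/45764 - 47247/32470 = -72792067/43704620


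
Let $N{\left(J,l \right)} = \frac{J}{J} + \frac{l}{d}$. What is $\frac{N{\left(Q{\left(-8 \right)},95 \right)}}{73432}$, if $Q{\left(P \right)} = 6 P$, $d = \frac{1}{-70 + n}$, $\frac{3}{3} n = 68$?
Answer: $- \frac{189}{73432} \approx -0.0025738$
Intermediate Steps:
$n = 68$
$d = - \frac{1}{2}$ ($d = \frac{1}{-70 + 68} = \frac{1}{-2} = - \frac{1}{2} \approx -0.5$)
$N{\left(J,l \right)} = 1 - 2 l$ ($N{\left(J,l \right)} = \frac{J}{J} + \frac{l}{- \frac{1}{2}} = 1 + l \left(-2\right) = 1 - 2 l$)
$\frac{N{\left(Q{\left(-8 \right)},95 \right)}}{73432} = \frac{1 - 190}{73432} = \left(1 - 190\right) \frac{1}{73432} = \left(-189\right) \frac{1}{73432} = - \frac{189}{73432}$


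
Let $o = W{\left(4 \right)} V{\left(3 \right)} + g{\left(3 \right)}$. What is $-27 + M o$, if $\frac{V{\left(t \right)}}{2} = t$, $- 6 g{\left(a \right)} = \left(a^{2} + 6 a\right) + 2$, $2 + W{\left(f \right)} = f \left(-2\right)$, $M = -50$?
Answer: $\frac{9644}{3} \approx 3214.7$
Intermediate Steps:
$W{\left(f \right)} = -2 - 2 f$ ($W{\left(f \right)} = -2 + f \left(-2\right) = -2 - 2 f$)
$g{\left(a \right)} = - \frac{1}{3} - a - \frac{a^{2}}{6}$ ($g{\left(a \right)} = - \frac{\left(a^{2} + 6 a\right) + 2}{6} = - \frac{2 + a^{2} + 6 a}{6} = - \frac{1}{3} - a - \frac{a^{2}}{6}$)
$V{\left(t \right)} = 2 t$
$o = - \frac{389}{6}$ ($o = \left(-2 - 8\right) 2 \cdot 3 - \left(\frac{10}{3} + \frac{3}{2}\right) = \left(-2 - 8\right) 6 - \frac{29}{6} = \left(-10\right) 6 - \frac{29}{6} = -60 - \frac{29}{6} = - \frac{389}{6} \approx -64.833$)
$-27 + M o = -27 - - \frac{9725}{3} = -27 + \frac{9725}{3} = \frac{9644}{3}$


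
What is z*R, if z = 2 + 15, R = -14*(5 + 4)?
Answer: -2142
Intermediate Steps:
R = -126 (R = -14*9 = -126)
z = 17
z*R = 17*(-126) = -2142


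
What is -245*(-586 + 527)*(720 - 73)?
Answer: 9352385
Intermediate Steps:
-245*(-586 + 527)*(720 - 73) = -(-14455)*647 = -245*(-38173) = 9352385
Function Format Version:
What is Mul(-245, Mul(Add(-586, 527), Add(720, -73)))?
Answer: 9352385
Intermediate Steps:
Mul(-245, Mul(Add(-586, 527), Add(720, -73))) = Mul(-245, Mul(-59, 647)) = Mul(-245, -38173) = 9352385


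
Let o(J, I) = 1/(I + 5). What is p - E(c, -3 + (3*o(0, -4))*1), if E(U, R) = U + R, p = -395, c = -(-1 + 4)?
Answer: -392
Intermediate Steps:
o(J, I) = 1/(5 + I)
c = -3 (c = -1*3 = -3)
E(U, R) = R + U
p - E(c, -3 + (3*o(0, -4))*1) = -395 - ((-3 + (3/(5 - 4))*1) - 3) = -395 - ((-3 + (3/1)*1) - 3) = -395 - ((-3 + (3*1)*1) - 3) = -395 - ((-3 + 3*1) - 3) = -395 - ((-3 + 3) - 3) = -395 - (0 - 3) = -395 - 1*(-3) = -395 + 3 = -392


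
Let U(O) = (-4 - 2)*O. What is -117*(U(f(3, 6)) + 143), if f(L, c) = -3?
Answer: -18837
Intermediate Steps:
U(O) = -6*O
-117*(U(f(3, 6)) + 143) = -117*(-6*(-3) + 143) = -117*(18 + 143) = -117*161 = -18837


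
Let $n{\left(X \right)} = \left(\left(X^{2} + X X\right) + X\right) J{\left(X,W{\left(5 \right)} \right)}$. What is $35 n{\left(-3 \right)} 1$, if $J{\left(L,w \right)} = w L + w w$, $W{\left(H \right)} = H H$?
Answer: $288750$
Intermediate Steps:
$W{\left(H \right)} = H^{2}$
$J{\left(L,w \right)} = w^{2} + L w$ ($J{\left(L,w \right)} = L w + w^{2} = w^{2} + L w$)
$n{\left(X \right)} = \left(625 + 25 X\right) \left(X + 2 X^{2}\right)$ ($n{\left(X \right)} = \left(\left(X^{2} + X X\right) + X\right) 5^{2} \left(X + 5^{2}\right) = \left(\left(X^{2} + X^{2}\right) + X\right) 25 \left(X + 25\right) = \left(2 X^{2} + X\right) 25 \left(25 + X\right) = \left(X + 2 X^{2}\right) \left(625 + 25 X\right) = \left(625 + 25 X\right) \left(X + 2 X^{2}\right)$)
$35 n{\left(-3 \right)} 1 = 35 \cdot 25 \left(-3\right) \left(1 + 2 \left(-3\right)\right) \left(25 - 3\right) 1 = 35 \cdot 25 \left(-3\right) \left(1 - 6\right) 22 \cdot 1 = 35 \cdot 25 \left(-3\right) \left(-5\right) 22 \cdot 1 = 35 \cdot 8250 \cdot 1 = 288750 \cdot 1 = 288750$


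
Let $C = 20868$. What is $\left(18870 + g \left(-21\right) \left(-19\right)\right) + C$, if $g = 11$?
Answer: $44127$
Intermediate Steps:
$\left(18870 + g \left(-21\right) \left(-19\right)\right) + C = \left(18870 + 11 \left(-21\right) \left(-19\right)\right) + 20868 = \left(18870 - -4389\right) + 20868 = \left(18870 + 4389\right) + 20868 = 23259 + 20868 = 44127$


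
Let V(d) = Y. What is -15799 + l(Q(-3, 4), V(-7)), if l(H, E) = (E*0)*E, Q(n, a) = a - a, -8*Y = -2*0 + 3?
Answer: -15799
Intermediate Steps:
Y = -3/8 (Y = -(-2*0 + 3)/8 = -(0 + 3)/8 = -⅛*3 = -3/8 ≈ -0.37500)
V(d) = -3/8
Q(n, a) = 0
l(H, E) = 0 (l(H, E) = 0*E = 0)
-15799 + l(Q(-3, 4), V(-7)) = -15799 + 0 = -15799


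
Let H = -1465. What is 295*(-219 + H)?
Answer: -496780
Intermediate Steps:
295*(-219 + H) = 295*(-219 - 1465) = 295*(-1684) = -496780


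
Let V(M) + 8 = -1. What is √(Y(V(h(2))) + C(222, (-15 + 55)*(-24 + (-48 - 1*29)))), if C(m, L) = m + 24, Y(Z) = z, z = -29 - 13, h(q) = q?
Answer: 2*√51 ≈ 14.283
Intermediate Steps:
V(M) = -9 (V(M) = -8 - 1 = -9)
z = -42
Y(Z) = -42
C(m, L) = 24 + m
√(Y(V(h(2))) + C(222, (-15 + 55)*(-24 + (-48 - 1*29)))) = √(-42 + (24 + 222)) = √(-42 + 246) = √204 = 2*√51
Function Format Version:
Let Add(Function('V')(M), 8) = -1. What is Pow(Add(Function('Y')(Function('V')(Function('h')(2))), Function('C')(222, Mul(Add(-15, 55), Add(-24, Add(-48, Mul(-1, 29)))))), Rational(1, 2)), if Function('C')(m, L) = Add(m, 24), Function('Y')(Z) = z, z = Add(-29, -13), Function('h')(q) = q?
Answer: Mul(2, Pow(51, Rational(1, 2))) ≈ 14.283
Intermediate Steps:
Function('V')(M) = -9 (Function('V')(M) = Add(-8, -1) = -9)
z = -42
Function('Y')(Z) = -42
Function('C')(m, L) = Add(24, m)
Pow(Add(Function('Y')(Function('V')(Function('h')(2))), Function('C')(222, Mul(Add(-15, 55), Add(-24, Add(-48, Mul(-1, 29)))))), Rational(1, 2)) = Pow(Add(-42, Add(24, 222)), Rational(1, 2)) = Pow(Add(-42, 246), Rational(1, 2)) = Pow(204, Rational(1, 2)) = Mul(2, Pow(51, Rational(1, 2)))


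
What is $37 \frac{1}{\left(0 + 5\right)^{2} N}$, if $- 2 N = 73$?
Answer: $- \frac{74}{1825} \approx -0.040548$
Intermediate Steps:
$N = - \frac{73}{2}$ ($N = \left(- \frac{1}{2}\right) 73 = - \frac{73}{2} \approx -36.5$)
$37 \frac{1}{\left(0 + 5\right)^{2} N} = 37 \frac{1}{\left(0 + 5\right)^{2} \left(- \frac{73}{2}\right)} = 37 \frac{1}{5^{2}} \left(- \frac{2}{73}\right) = 37 \cdot \frac{1}{25} \left(- \frac{2}{73}\right) = 37 \left(- \frac{2}{1825}\right) = - \frac{74}{1825}$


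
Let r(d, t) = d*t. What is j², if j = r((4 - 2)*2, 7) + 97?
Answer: 15625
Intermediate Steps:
j = 125 (j = ((4 - 2)*2)*7 + 97 = (2*2)*7 + 97 = 4*7 + 97 = 28 + 97 = 125)
j² = 125² = 15625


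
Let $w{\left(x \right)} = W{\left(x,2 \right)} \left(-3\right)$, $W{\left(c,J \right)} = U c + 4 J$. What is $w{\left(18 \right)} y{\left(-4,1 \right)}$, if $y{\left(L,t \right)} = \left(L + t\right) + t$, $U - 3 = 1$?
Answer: $480$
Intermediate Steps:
$U = 4$ ($U = 3 + 1 = 4$)
$y{\left(L,t \right)} = L + 2 t$
$W{\left(c,J \right)} = 4 J + 4 c$ ($W{\left(c,J \right)} = 4 c + 4 J = 4 J + 4 c$)
$w{\left(x \right)} = -24 - 12 x$ ($w{\left(x \right)} = \left(4 \cdot 2 + 4 x\right) \left(-3\right) = \left(8 + 4 x\right) \left(-3\right) = -24 - 12 x$)
$w{\left(18 \right)} y{\left(-4,1 \right)} = \left(-24 - 216\right) \left(-4 + 2 \cdot 1\right) = \left(-24 - 216\right) \left(-4 + 2\right) = \left(-240\right) \left(-2\right) = 480$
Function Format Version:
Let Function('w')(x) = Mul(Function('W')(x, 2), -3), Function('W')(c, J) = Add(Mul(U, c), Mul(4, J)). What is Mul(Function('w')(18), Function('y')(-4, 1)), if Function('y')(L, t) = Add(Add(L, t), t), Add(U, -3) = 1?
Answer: 480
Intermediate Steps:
U = 4 (U = Add(3, 1) = 4)
Function('y')(L, t) = Add(L, Mul(2, t))
Function('W')(c, J) = Add(Mul(4, J), Mul(4, c)) (Function('W')(c, J) = Add(Mul(4, c), Mul(4, J)) = Add(Mul(4, J), Mul(4, c)))
Function('w')(x) = Add(-24, Mul(-12, x)) (Function('w')(x) = Mul(Add(Mul(4, 2), Mul(4, x)), -3) = Mul(Add(8, Mul(4, x)), -3) = Add(-24, Mul(-12, x)))
Mul(Function('w')(18), Function('y')(-4, 1)) = Mul(Add(-24, Mul(-12, 18)), Add(-4, Mul(2, 1))) = Mul(Add(-24, -216), Add(-4, 2)) = Mul(-240, -2) = 480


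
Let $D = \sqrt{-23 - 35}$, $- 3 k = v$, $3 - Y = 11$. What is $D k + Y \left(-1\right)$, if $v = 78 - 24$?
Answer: $8 - 18 i \sqrt{58} \approx 8.0 - 137.08 i$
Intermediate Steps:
$Y = -8$ ($Y = 3 - 11 = -8$)
$v = 54$ ($v = 78 - 24 = 54$)
$k = -18$ ($k = \left(- \frac{1}{3}\right) 54 = -18$)
$D = i \sqrt{58}$ ($D = \sqrt{-58} = i \sqrt{58} \approx 7.6158 i$)
$D k + Y \left(-1\right) = i \sqrt{58} \left(-18\right) - -8 = - 18 i \sqrt{58} + 8 = 8 - 18 i \sqrt{58}$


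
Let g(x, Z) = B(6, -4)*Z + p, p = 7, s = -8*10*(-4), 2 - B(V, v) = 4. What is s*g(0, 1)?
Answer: 1600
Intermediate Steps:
B(V, v) = -2 (B(V, v) = 2 - 1*4 = 2 - 4 = -2)
s = 320 (s = -80*(-4) = 320)
g(x, Z) = 7 - 2*Z (g(x, Z) = -2*Z + 7 = 7 - 2*Z)
s*g(0, 1) = 320*(7 - 2*1) = 320*(7 - 2) = 320*5 = 1600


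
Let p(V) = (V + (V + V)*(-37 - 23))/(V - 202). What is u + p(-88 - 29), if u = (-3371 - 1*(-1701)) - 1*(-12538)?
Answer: 3452969/319 ≈ 10824.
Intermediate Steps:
u = 10868 (u = (-3371 + 1701) + 12538 = -1670 + 12538 = 10868)
p(V) = -119*V/(-202 + V) (p(V) = (V + (2*V)*(-60))/(-202 + V) = (V - 120*V)/(-202 + V) = (-119*V)/(-202 + V) = -119*V/(-202 + V))
u + p(-88 - 29) = 10868 - 119*(-88 - 29)/(-202 + (-88 - 29)) = 10868 - 119*(-117)/(-202 - 117) = 10868 - 119*(-117)/(-319) = 10868 - 119*(-117)*(-1/319) = 10868 - 13923/319 = 3452969/319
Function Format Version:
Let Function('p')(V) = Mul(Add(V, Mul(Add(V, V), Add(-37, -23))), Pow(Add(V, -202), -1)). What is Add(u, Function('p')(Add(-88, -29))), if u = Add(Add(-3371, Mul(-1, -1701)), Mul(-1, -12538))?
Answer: Rational(3452969, 319) ≈ 10824.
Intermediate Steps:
u = 10868 (u = Add(Add(-3371, 1701), 12538) = Add(-1670, 12538) = 10868)
Function('p')(V) = Mul(-119, V, Pow(Add(-202, V), -1)) (Function('p')(V) = Mul(Add(V, Mul(Mul(2, V), -60)), Pow(Add(-202, V), -1)) = Mul(Add(V, Mul(-120, V)), Pow(Add(-202, V), -1)) = Mul(Mul(-119, V), Pow(Add(-202, V), -1)) = Mul(-119, V, Pow(Add(-202, V), -1)))
Add(u, Function('p')(Add(-88, -29))) = Add(10868, Mul(-119, Add(-88, -29), Pow(Add(-202, Add(-88, -29)), -1))) = Add(10868, Mul(-119, -117, Pow(Add(-202, -117), -1))) = Add(10868, Mul(-119, -117, Pow(-319, -1))) = Add(10868, Mul(-119, -117, Rational(-1, 319))) = Add(10868, Rational(-13923, 319)) = Rational(3452969, 319)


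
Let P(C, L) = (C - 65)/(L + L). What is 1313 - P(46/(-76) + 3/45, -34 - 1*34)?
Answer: 101746403/77520 ≈ 1312.5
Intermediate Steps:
P(C, L) = (-65 + C)/(2*L) (P(C, L) = (-65 + C)/((2*L)) = (-65 + C)*(1/(2*L)) = (-65 + C)/(2*L))
1313 - P(46/(-76) + 3/45, -34 - 1*34) = 1313 - (-65 + (46/(-76) + 3/45))/(2*(-34 - 1*34)) = 1313 - (-65 + (46*(-1/76) + 3*(1/45)))/(2*(-34 - 34)) = 1313 - (-65 + (-23/38 + 1/15))/(2*(-68)) = 1313 - (-1)*(-65 - 307/570)/(2*68) = 1313 - (-1)*(-37357)/(2*68*570) = 1313 - 1*37357/77520 = 1313 - 37357/77520 = 101746403/77520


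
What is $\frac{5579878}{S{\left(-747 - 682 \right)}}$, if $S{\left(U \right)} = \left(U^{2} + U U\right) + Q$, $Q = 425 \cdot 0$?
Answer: $\frac{2789939}{2042041} \approx 1.3663$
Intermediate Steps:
$Q = 0$
$S{\left(U \right)} = 2 U^{2}$ ($S{\left(U \right)} = \left(U^{2} + U U\right) + 0 = \left(U^{2} + U^{2}\right) + 0 = 2 U^{2} + 0 = 2 U^{2}$)
$\frac{5579878}{S{\left(-747 - 682 \right)}} = \frac{5579878}{2 \left(-747 - 682\right)^{2}} = \frac{5579878}{2 \left(-1429\right)^{2}} = \frac{5579878}{2 \cdot 2042041} = \frac{5579878}{4084082} = 5579878 \cdot \frac{1}{4084082} = \frac{2789939}{2042041}$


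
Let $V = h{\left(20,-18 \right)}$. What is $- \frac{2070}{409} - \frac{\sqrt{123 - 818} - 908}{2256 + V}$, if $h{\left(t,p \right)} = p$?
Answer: $- \frac{2130644}{457671} - \frac{i \sqrt{695}}{2238} \approx -4.6554 - 0.01178 i$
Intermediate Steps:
$V = -18$
$- \frac{2070}{409} - \frac{\sqrt{123 - 818} - 908}{2256 + V} = - \frac{2070}{409} - \frac{\sqrt{123 - 818} - 908}{2256 - 18} = \left(-2070\right) \frac{1}{409} - \frac{\sqrt{-695} - 908}{2238} = - \frac{2070}{409} - \left(i \sqrt{695} - 908\right) \frac{1}{2238} = - \frac{2070}{409} - \left(-908 + i \sqrt{695}\right) \frac{1}{2238} = - \frac{2070}{409} - \left(- \frac{454}{1119} + \frac{i \sqrt{695}}{2238}\right) = - \frac{2070}{409} + \left(\frac{454}{1119} - \frac{i \sqrt{695}}{2238}\right) = - \frac{2130644}{457671} - \frac{i \sqrt{695}}{2238}$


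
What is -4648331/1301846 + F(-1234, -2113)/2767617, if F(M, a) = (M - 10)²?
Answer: -10850146345771/3603011120982 ≈ -3.0114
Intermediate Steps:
F(M, a) = (-10 + M)²
-4648331/1301846 + F(-1234, -2113)/2767617 = -4648331/1301846 + (-10 - 1234)²/2767617 = -4648331*1/1301846 + (-1244)²*(1/2767617) = -4648331/1301846 + 1547536*(1/2767617) = -4648331/1301846 + 1547536/2767617 = -10850146345771/3603011120982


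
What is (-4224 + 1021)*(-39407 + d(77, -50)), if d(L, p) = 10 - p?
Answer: 126028441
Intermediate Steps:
(-4224 + 1021)*(-39407 + d(77, -50)) = (-4224 + 1021)*(-39407 + (10 - 1*(-50))) = -3203*(-39407 + (10 + 50)) = -3203*(-39407 + 60) = -3203*(-39347) = 126028441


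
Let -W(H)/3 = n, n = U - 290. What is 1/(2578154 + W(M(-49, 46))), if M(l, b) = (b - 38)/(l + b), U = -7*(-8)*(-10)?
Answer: 1/2580704 ≈ 3.8749e-7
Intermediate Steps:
U = -560 (U = 56*(-10) = -560)
M(l, b) = (-38 + b)/(b + l)
n = -850 (n = -560 - 290 = -850)
W(H) = 2550 (W(H) = -3*(-850) = 2550)
1/(2578154 + W(M(-49, 46))) = 1/(2578154 + 2550) = 1/2580704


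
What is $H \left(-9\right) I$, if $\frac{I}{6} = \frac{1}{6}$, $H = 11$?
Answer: $-99$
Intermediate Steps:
$I = 1$ ($I = \frac{6}{6} = 6 \cdot \frac{1}{6} = 1$)
$H \left(-9\right) I = 11 \left(-9\right) 1 = \left(-99\right) 1 = -99$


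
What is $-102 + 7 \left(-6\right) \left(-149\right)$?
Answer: $6156$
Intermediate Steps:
$-102 + 7 \left(-6\right) \left(-149\right) = -102 - -6258 = -102 + 6258 = 6156$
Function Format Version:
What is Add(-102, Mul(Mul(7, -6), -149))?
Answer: 6156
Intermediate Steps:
Add(-102, Mul(Mul(7, -6), -149)) = Add(-102, Mul(-42, -149)) = Add(-102, 6258) = 6156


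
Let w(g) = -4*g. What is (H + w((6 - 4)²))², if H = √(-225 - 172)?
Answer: (16 - I*√397)² ≈ -141.0 - 637.6*I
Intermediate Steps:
H = I*√397 (H = √(-397) = I*√397 ≈ 19.925*I)
(H + w((6 - 4)²))² = (I*√397 - 4*(6 - 4)²)² = (I*√397 - 4*2²)² = (I*√397 - 4*4)² = (I*√397 - 16)² = (-16 + I*√397)²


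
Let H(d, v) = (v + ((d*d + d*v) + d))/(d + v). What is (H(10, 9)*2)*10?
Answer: 220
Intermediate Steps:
H(d, v) = (d + v + d² + d*v)/(d + v) (H(d, v) = (v + ((d² + d*v) + d))/(d + v) = (v + (d + d² + d*v))/(d + v) = (d + v + d² + d*v)/(d + v))
(H(10, 9)*2)*10 = ((1 + 10)*2)*10 = (11*2)*10 = 22*10 = 220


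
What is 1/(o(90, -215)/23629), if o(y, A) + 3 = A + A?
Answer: -23629/433 ≈ -54.570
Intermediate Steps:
o(y, A) = -3 + 2*A (o(y, A) = -3 + (A + A) = -3 + 2*A)
1/(o(90, -215)/23629) = 1/((-3 + 2*(-215))/23629) = 1/((-3 - 430)*(1/23629)) = 1/(-433*1/23629) = 1/(-433/23629) = -23629/433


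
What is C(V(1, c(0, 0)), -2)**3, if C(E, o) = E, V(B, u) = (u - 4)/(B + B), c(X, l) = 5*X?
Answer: -8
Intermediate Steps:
V(B, u) = (-4 + u)/(2*B) (V(B, u) = (-4 + u)/((2*B)) = (-4 + u)*(1/(2*B)) = (-4 + u)/(2*B))
C(V(1, c(0, 0)), -2)**3 = ((1/2)*(-4 + 5*0)/1)**3 = ((1/2)*1*(-4 + 0))**3 = ((1/2)*1*(-4))**3 = (-2)**3 = -8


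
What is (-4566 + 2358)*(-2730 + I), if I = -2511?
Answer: 11572128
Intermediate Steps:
(-4566 + 2358)*(-2730 + I) = (-4566 + 2358)*(-2730 - 2511) = -2208*(-5241) = 11572128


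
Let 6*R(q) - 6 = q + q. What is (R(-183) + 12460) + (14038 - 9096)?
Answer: 17342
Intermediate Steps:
R(q) = 1 + q/3 (R(q) = 1 + (q + q)/6 = 1 + (2*q)/6 = 1 + q/3)
(R(-183) + 12460) + (14038 - 9096) = ((1 + (⅓)*(-183)) + 12460) + (14038 - 9096) = ((1 - 61) + 12460) + 4942 = (-60 + 12460) + 4942 = 12400 + 4942 = 17342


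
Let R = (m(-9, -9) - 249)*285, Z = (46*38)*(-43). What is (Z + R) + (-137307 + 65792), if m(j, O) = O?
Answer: -220209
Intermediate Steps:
Z = -75164 (Z = 1748*(-43) = -75164)
R = -73530 (R = (-9 - 249)*285 = -258*285 = -73530)
(Z + R) + (-137307 + 65792) = (-75164 - 73530) + (-137307 + 65792) = -148694 - 71515 = -220209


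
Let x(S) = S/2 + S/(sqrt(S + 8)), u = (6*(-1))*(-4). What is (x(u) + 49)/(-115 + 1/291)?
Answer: -17751/33464 - 873*sqrt(2)/33464 ≈ -0.56734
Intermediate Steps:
u = 24 (u = -6*(-4) = 24)
x(S) = S/2 + S/sqrt(8 + S) (x(S) = S*(1/2) + S/(sqrt(8 + S)) = S/2 + S/sqrt(8 + S))
(x(u) + 49)/(-115 + 1/291) = (((1/2)*24 + 24/sqrt(8 + 24)) + 49)/(-115 + 1/291) = ((12 + 24/sqrt(32)) + 49)/(-115 + 1/291) = ((12 + 24*(sqrt(2)/8)) + 49)/(-33464/291) = ((12 + 3*sqrt(2)) + 49)*(-291/33464) = (61 + 3*sqrt(2))*(-291/33464) = -17751/33464 - 873*sqrt(2)/33464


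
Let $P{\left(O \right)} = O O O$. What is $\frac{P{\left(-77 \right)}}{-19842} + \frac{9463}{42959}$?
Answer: $\frac{19799965993}{852392478} \approx 23.229$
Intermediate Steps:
$P{\left(O \right)} = O^{3}$ ($P{\left(O \right)} = O^{2} O = O^{3}$)
$\frac{P{\left(-77 \right)}}{-19842} + \frac{9463}{42959} = \frac{\left(-77\right)^{3}}{-19842} + \frac{9463}{42959} = \left(-456533\right) \left(- \frac{1}{19842}\right) + 9463 \cdot \frac{1}{42959} = \frac{456533}{19842} + \frac{9463}{42959} = \frac{19799965993}{852392478}$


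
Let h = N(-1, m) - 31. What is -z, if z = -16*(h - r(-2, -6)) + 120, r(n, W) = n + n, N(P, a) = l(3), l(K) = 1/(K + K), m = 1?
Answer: -1648/3 ≈ -549.33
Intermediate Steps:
l(K) = 1/(2*K)
N(P, a) = ⅙ (N(P, a) = (½)/3 = (½)*(⅓) = ⅙)
r(n, W) = 2*n
h = -185/6 (h = ⅙ - 31 = -185/6 ≈ -30.833)
z = 1648/3 (z = -16*(-185/6 - 2*(-2)) + 120 = -16*(-185/6 - 1*(-4)) + 120 = -16*(-185/6 + 4) + 120 = -16*(-161/6) + 120 = 1288/3 + 120 = 1648/3 ≈ 549.33)
-z = -1*1648/3 = -1648/3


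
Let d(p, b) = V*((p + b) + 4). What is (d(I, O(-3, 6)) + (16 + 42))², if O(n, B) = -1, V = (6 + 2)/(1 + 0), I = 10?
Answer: 26244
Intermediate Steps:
V = 8 (V = 8/1 = 8*1 = 8)
d(p, b) = 32 + 8*b + 8*p (d(p, b) = 8*((p + b) + 4) = 8*((b + p) + 4) = 8*(4 + b + p) = 32 + 8*b + 8*p)
(d(I, O(-3, 6)) + (16 + 42))² = ((32 + 8*(-1) + 8*10) + (16 + 42))² = ((32 - 8 + 80) + 58)² = (104 + 58)² = 162² = 26244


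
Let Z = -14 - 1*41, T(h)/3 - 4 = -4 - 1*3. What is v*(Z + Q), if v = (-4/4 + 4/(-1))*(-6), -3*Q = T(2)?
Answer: -1560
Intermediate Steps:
T(h) = -9 (T(h) = 12 + 3*(-4 - 1*3) = 12 + 3*(-4 - 3) = 12 + 3*(-7) = 12 - 21 = -9)
Q = 3 (Q = -⅓*(-9) = 3)
v = 30 (v = (-4*¼ + 4*(-1))*(-6) = (-1 - 4)*(-6) = -5*(-6) = 30)
Z = -55 (Z = -14 - 41 = -55)
v*(Z + Q) = 30*(-55 + 3) = 30*(-52) = -1560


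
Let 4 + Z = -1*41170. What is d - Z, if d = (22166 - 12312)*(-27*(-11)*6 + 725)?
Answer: 24745152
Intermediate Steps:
Z = -41174 (Z = -4 - 1*41170 = -4 - 41170 = -41174)
d = 24703978 (d = 9854*(297*6 + 725) = 9854*(1782 + 725) = 9854*2507 = 24703978)
d - Z = 24703978 - 1*(-41174) = 24703978 + 41174 = 24745152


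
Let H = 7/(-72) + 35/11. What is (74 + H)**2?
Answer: 3727224601/627264 ≈ 5942.0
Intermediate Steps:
H = 2443/792 (H = 7*(-1/72) + 35*(1/11) = -7/72 + 35/11 = 2443/792 ≈ 3.0846)
(74 + H)**2 = (74 + 2443/792)**2 = (61051/792)**2 = 3727224601/627264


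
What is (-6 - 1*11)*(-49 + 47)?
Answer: 34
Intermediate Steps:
(-6 - 1*11)*(-49 + 47) = (-6 - 11)*(-2) = -17*(-2) = 34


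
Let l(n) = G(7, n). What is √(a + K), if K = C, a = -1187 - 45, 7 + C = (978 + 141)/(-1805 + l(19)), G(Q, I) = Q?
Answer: 3*I*√445272902/1798 ≈ 35.208*I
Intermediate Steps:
l(n) = 7
C = -13705/1798 (C = -7 + (978 + 141)/(-1805 + 7) = -7 + 1119/(-1798) = -7 + 1119*(-1/1798) = -7 - 1119/1798 = -13705/1798 ≈ -7.6224)
a = -1232
K = -13705/1798 ≈ -7.6224
√(a + K) = √(-1232 - 13705/1798) = √(-2228841/1798) = 3*I*√445272902/1798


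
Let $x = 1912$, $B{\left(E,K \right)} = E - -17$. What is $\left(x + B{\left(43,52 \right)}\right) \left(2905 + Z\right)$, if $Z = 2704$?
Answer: $11060948$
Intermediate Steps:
$B{\left(E,K \right)} = 17 + E$ ($B{\left(E,K \right)} = E + 17 = 17 + E$)
$\left(x + B{\left(43,52 \right)}\right) \left(2905 + Z\right) = \left(1912 + \left(17 + 43\right)\right) \left(2905 + 2704\right) = \left(1912 + 60\right) 5609 = 1972 \cdot 5609 = 11060948$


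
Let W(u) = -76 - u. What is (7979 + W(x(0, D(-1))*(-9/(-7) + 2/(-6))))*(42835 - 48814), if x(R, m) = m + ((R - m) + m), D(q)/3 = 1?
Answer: -330644679/7 ≈ -4.7235e+7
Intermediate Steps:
D(q) = 3 (D(q) = 3*1 = 3)
x(R, m) = R + m (x(R, m) = m + R = R + m)
(7979 + W(x(0, D(-1))*(-9/(-7) + 2/(-6))))*(42835 - 48814) = (7979 + (-76 - (0 + 3)*(-9/(-7) + 2/(-6))))*(42835 - 48814) = (7979 + (-76 - 3*(-9*(-⅐) + 2*(-⅙))))*(-5979) = (7979 + (-76 - 3*(9/7 - ⅓)))*(-5979) = (7979 + (-76 - 3*20/21))*(-5979) = (7979 + (-76 - 1*20/7))*(-5979) = (7979 + (-76 - 20/7))*(-5979) = (7979 - 552/7)*(-5979) = (55301/7)*(-5979) = -330644679/7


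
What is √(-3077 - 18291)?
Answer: 2*I*√5342 ≈ 146.18*I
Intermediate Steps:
√(-3077 - 18291) = √(-21368) = 2*I*√5342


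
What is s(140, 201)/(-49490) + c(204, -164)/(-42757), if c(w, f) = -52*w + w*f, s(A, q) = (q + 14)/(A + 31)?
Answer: 74579037161/72368702406 ≈ 1.0305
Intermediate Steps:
s(A, q) = (14 + q)/(31 + A)
c(w, f) = -52*w + f*w
s(140, 201)/(-49490) + c(204, -164)/(-42757) = ((14 + 201)/(31 + 140))/(-49490) + (204*(-52 - 164))/(-42757) = (215/171)*(-1/49490) + (204*(-216))*(-1/42757) = ((1/171)*215)*(-1/49490) - 44064*(-1/42757) = (215/171)*(-1/49490) + 44064/42757 = -43/1692558 + 44064/42757 = 74579037161/72368702406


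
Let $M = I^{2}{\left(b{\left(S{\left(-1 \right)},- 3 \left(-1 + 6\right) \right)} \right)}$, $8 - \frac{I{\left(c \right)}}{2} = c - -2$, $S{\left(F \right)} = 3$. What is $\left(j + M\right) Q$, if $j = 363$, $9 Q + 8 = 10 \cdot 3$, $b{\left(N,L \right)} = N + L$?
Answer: $\frac{12166}{3} \approx 4055.3$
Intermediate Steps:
$b{\left(N,L \right)} = L + N$
$Q = \frac{22}{9}$ ($Q = - \frac{8}{9} + \frac{10 \cdot 3}{9} = - \frac{8}{9} + \frac{1}{9} \cdot 30 = - \frac{8}{9} + \frac{10}{3} = \frac{22}{9} \approx 2.4444$)
$I{\left(c \right)} = 12 - 2 c$ ($I{\left(c \right)} = 16 - 2 \left(c - -2\right) = 16 - 2 \left(c + 2\right) = 16 - 2 \left(2 + c\right) = 16 - \left(4 + 2 c\right) = 12 - 2 c$)
$M = 1296$ ($M = \left(12 - 2 \left(- 3 \left(-1 + 6\right) + 3\right)\right)^{2} = \left(12 - 2 \left(\left(-3\right) 5 + 3\right)\right)^{2} = \left(12 - 2 \left(-15 + 3\right)\right)^{2} = \left(12 - -24\right)^{2} = \left(12 + 24\right)^{2} = 36^{2} = 1296$)
$\left(j + M\right) Q = \left(363 + 1296\right) \frac{22}{9} = 1659 \cdot \frac{22}{9} = \frac{12166}{3}$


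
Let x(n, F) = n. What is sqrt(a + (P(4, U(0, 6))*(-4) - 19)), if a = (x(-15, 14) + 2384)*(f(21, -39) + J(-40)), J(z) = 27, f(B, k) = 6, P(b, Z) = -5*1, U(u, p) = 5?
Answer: sqrt(78178) ≈ 279.60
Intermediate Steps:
P(b, Z) = -5
a = 78177 (a = (-15 + 2384)*(6 + 27) = 2369*33 = 78177)
sqrt(a + (P(4, U(0, 6))*(-4) - 19)) = sqrt(78177 + (-5*(-4) - 19)) = sqrt(78177 + (20 - 19)) = sqrt(78177 + 1) = sqrt(78178)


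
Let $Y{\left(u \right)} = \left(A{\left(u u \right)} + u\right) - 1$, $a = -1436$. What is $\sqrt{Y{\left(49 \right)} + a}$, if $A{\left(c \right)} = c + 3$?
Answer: $2 \sqrt{254} \approx 31.875$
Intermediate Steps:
$A{\left(c \right)} = 3 + c$
$Y{\left(u \right)} = 2 + u + u^{2}$ ($Y{\left(u \right)} = \left(\left(3 + u u\right) + u\right) - 1 = \left(\left(3 + u^{2}\right) + u\right) - 1 = \left(3 + u + u^{2}\right) - 1 = 2 + u + u^{2}$)
$\sqrt{Y{\left(49 \right)} + a} = \sqrt{\left(2 + 49 + 49^{2}\right) - 1436} = \sqrt{\left(2 + 49 + 2401\right) - 1436} = \sqrt{2452 - 1436} = \sqrt{1016} = 2 \sqrt{254}$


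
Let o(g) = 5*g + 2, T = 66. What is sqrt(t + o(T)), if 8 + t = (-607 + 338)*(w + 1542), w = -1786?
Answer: 2*sqrt(16490) ≈ 256.83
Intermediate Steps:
o(g) = 2 + 5*g
t = 65628 (t = -8 + (-607 + 338)*(-1786 + 1542) = -8 - 269*(-244) = -8 + 65636 = 65628)
sqrt(t + o(T)) = sqrt(65628 + (2 + 5*66)) = sqrt(65628 + (2 + 330)) = sqrt(65628 + 332) = sqrt(65960) = 2*sqrt(16490)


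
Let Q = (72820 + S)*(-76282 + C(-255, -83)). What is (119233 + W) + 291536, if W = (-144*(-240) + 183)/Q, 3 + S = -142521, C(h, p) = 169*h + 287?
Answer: 3409813744592583/8301049360 ≈ 4.1077e+5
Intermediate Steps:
C(h, p) = 287 + 169*h
S = -142524 (S = -3 - 142521 = -142524)
Q = 8301049360 (Q = (72820 - 142524)*(-76282 + (287 + 169*(-255))) = -69704*(-76282 + (287 - 43095)) = -69704*(-76282 - 42808) = -69704*(-119090) = 8301049360)
W = 34743/8301049360 (W = (-144*(-240) + 183)/8301049360 = (34560 + 183)*(1/8301049360) = 34743*(1/8301049360) = 34743/8301049360 ≈ 4.1854e-6)
(119233 + W) + 291536 = (119233 + 34743/8301049360) + 291536 = 989759018375623/8301049360 + 291536 = 3409813744592583/8301049360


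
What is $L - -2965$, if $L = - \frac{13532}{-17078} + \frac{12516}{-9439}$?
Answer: $\frac{238934866415}{80599621} \approx 2964.5$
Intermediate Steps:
$L = - \frac{43009850}{80599621}$ ($L = \left(-13532\right) \left(- \frac{1}{17078}\right) + 12516 \left(- \frac{1}{9439}\right) = \frac{6766}{8539} - \frac{12516}{9439} = - \frac{43009850}{80599621} \approx -0.53362$)
$L - -2965 = - \frac{43009850}{80599621} - -2965 = - \frac{43009850}{80599621} + \left(-12841 + 15806\right) = - \frac{43009850}{80599621} + 2965 = \frac{238934866415}{80599621}$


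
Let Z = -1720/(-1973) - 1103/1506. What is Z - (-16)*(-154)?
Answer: -7320962731/2971338 ≈ -2463.9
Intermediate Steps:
Z = 414101/2971338 (Z = -1720*(-1/1973) - 1103*1/1506 = 1720/1973 - 1103/1506 = 414101/2971338 ≈ 0.13937)
Z - (-16)*(-154) = 414101/2971338 - (-16)*(-154) = 414101/2971338 - 1*2464 = 414101/2971338 - 2464 = -7320962731/2971338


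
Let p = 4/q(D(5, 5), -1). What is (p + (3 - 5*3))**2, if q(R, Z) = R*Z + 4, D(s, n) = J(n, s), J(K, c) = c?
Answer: 256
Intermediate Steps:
D(s, n) = s
q(R, Z) = 4 + R*Z
p = -4 (p = 4/(4 + 5*(-1)) = 4/(4 - 5) = 4/(-1) = 4*(-1) = -4)
(p + (3 - 5*3))**2 = (-4 + (3 - 5*3))**2 = (-4 + (3 - 15))**2 = (-4 - 12)**2 = (-16)**2 = 256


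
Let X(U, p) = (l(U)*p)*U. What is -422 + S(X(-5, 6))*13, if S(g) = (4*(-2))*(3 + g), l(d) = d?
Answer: -16334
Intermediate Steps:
X(U, p) = p*U² (X(U, p) = (U*p)*U = p*U²)
S(g) = -24 - 8*g (S(g) = -8*(3 + g) = -24 - 8*g)
-422 + S(X(-5, 6))*13 = -422 + (-24 - 48*(-5)²)*13 = -422 + (-24 - 48*25)*13 = -422 + (-24 - 8*150)*13 = -422 + (-24 - 1200)*13 = -422 - 1224*13 = -422 - 15912 = -16334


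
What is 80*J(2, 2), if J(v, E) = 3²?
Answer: 720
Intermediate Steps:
J(v, E) = 9
80*J(2, 2) = 80*9 = 720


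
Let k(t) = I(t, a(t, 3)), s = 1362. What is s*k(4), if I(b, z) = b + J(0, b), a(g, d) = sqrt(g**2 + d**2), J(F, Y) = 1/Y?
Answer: 11577/2 ≈ 5788.5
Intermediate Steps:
J(F, Y) = 1/Y
a(g, d) = sqrt(d**2 + g**2)
I(b, z) = b + 1/b
k(t) = t + 1/t
s*k(4) = 1362*(4 + 1/4) = 1362*(17/4) = 11577/2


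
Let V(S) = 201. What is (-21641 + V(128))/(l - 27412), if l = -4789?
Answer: 21440/32201 ≈ 0.66582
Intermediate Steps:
(-21641 + V(128))/(l - 27412) = (-21641 + 201)/(-4789 - 27412) = -21440/(-32201) = -21440*(-1/32201) = 21440/32201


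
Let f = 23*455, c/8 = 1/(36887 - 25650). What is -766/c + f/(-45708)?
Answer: -1891507757/1758 ≈ -1.0759e+6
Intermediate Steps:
c = 8/11237 (c = 8/(36887 - 25650) = 8/11237 ≈ 0.00071193)
f = 10465
-766/c + f/(-45708) = -766/8/11237 + 10465/(-45708) = -766*11237/8 + 10465*(-1/45708) = -4303771/4 - 805/3516 = -1891507757/1758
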